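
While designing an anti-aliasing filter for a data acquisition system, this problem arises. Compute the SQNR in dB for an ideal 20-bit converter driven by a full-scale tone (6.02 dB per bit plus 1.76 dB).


Theoretical SNR for a full-scale sinusoid:
SNR = 6.02 * N + 1.76
    = 6.02 * 20 + 1.76
    = 120.4 + 1.76
    = 122.16 dB

122.16 dB


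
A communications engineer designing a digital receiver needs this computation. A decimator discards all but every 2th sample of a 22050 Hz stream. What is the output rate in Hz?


Decimation reduces the sample rate:
fs_out = fs_in / M
       = 22050 / 2
       = 11025.0 Hz

11025.0 Hz


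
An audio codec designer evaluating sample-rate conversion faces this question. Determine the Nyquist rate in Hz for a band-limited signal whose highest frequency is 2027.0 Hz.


The Nyquist rate is twice the maximum frequency component.
fs_min = 2 * fmax
      = 2 * 2027.0
      = 4054.0 Hz

4054.0


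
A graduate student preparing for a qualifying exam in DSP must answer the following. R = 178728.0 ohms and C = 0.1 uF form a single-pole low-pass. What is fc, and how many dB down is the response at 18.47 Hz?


Step 1 — cutoff frequency:
fc = 1 / (2*pi*R*C)
C = 0.1 uF = 1e-07 F
fc = 1 / (2*pi*178728.0*1e-07)
   = 8.90487 Hz

Step 2 — magnitude at f = 18.47 Hz:
|H(f)| = 1 / sqrt(1 + (f/fc)^2)
f/fc = 18.47 / 8.90487 = 2.074146
|H| = 1 / sqrt(1 + 4.302082) = 0.434287
|H|_dB = 20*log10(0.434287) = -7.24 dB

fc = 8.90487 Hz; |H(18.47 Hz)| = -7.24 dB


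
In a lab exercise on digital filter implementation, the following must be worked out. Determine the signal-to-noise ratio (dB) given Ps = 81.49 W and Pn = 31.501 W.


SNR in decibels:
SNR = 10 * log10(Ps / Pn)
    = 10 * log10(81.49 / 31.501)
    = 10 * log10(2.5869)
    = 10 * 0.4128
    = 4.13 dB

4.13 dB


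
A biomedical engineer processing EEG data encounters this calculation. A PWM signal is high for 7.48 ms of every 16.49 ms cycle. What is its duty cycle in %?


Duty cycle as a percentage:
DC = (t_on / T) * 100
   = (7.48 / 16.49) * 100
   = 0.453608 * 100
   = 45.36 %

45.36 %


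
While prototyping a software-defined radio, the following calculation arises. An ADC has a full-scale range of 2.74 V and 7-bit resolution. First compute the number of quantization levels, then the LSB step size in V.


Step 1 — number of quantization levels:
L = 2^N = 2^7 = 128

Step 2 — LSB step size:
delta = Vfs / L
      = 2.74 / 128
      = 0.02140625 V

Levels = 128; step size = 0.02140625 V


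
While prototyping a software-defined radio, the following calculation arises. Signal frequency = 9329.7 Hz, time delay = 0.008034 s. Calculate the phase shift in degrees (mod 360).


Phase shift from frequency and time delay:
phi = 360 * f * t_delay
    = 360 * 9329.7 * 0.008034
    = 26983.73 degrees
    mod 360 = 343.73 degrees

343.73 degrees


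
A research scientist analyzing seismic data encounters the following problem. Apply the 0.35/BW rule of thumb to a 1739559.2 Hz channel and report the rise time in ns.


Rise time from bandwidth relationship:
tr = 0.35 / BW
   = 0.35 / 1739559.2
   = 2.012003961e-07 s
   = 201.2004 ns

201.2004 ns


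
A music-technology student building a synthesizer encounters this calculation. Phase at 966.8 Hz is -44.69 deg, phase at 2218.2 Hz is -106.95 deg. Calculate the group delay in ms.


Group delay from phase difference:
tau = -d(phi)/d(omega)
d(phi) = -62.26 deg = -1.086642 rad
d(omega) = 2*pi*(2218.2 - 966.8) = 7862.7781 rad/s
tau = -(-1.086642) / 7862.7781
    = 0.1382 ms

0.1382 ms


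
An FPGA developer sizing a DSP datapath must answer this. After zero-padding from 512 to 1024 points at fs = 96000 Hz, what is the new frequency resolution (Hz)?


Frequency resolution after zero-padding:
N_padded = 512 * 2 = 1024
df = fs / N_padded
   = 96000 / 1024
   = 93.75 Hz

93.75 Hz


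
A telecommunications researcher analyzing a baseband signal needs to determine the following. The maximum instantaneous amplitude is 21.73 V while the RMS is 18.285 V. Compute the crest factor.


Crest factor is the ratio of peak to RMS:
CF = V_peak / V_rms
   = 21.73 / 18.285
   = 1.1884

1.1884


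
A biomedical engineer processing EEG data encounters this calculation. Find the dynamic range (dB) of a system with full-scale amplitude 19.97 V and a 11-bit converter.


Dynamic range from full-scale to LSB:
V_min = V_max / 2^bits = 19.97 / 2^11
DR = 20 * log10(V_max / V_min)
   = 20 * log10(2^11)
   = 20 * 11 * log10(2)
   = 66.23 dB

66.23 dB


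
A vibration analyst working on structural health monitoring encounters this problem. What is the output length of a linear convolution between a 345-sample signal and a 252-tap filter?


Linear convolution output length:
L = N + M - 1
  = 345 + 252 - 1
  = 596 samples

596


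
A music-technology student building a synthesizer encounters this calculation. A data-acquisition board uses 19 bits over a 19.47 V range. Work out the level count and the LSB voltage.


Step 1 — number of quantization levels:
L = 2^N = 2^19 = 524288

Step 2 — LSB step size:
delta = Vfs / L
      = 19.47 / 524288
      = 3.714e-05 V

Levels = 524288; step size = 3.714e-05 V


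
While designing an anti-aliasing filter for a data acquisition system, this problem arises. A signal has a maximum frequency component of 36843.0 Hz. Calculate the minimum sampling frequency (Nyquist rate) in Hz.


The Nyquist rate is twice the maximum frequency component.
fs_min = 2 * fmax
      = 2 * 36843.0
      = 73686.0 Hz

73686.0


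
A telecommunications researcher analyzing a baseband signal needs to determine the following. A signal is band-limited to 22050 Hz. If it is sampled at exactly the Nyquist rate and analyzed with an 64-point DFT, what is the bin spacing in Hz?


Step 1 — Nyquist sampling rate:
fs = 2 * fmax = 2 * 22050 = 44100 Hz

Step 2 — DFT bin spacing:
df = fs / N = 44100 / 64 = 689.0625 Hz

689.0625 Hz


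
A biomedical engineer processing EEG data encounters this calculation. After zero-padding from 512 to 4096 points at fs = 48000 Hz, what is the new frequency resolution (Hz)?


Frequency resolution after zero-padding:
N_padded = 512 * 8 = 4096
df = fs / N_padded
   = 48000 / 4096
   = 11.7188 Hz

11.7188 Hz


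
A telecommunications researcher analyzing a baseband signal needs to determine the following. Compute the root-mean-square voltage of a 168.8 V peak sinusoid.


RMS voltage for a sinusoidal waveform:
V_rms = V_peak / sqrt(2)
      = 168.8 / 1.414214
      = 119.36 V

119.36 V


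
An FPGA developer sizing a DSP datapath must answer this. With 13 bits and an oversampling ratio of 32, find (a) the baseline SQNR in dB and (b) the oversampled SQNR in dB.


Step 1 — baseline SQNR at Nyquist:
SQNR_base = 6.02*N + 1.76
          = 6.02*13 + 1.76
          = 80.02 dB

Step 2 — oversampling processing gain:
G = 10*log10(OSR) = 10*log10(32) = 15.05 dB

Step 3 — total:
SQNR_total = 80.02 + 15.05 = 95.07 dB

Base SQNR = 80.02 dB; oversampled SQNR = 95.07 dB


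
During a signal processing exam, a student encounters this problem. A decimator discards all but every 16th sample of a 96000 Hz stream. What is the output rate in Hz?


Decimation reduces the sample rate:
fs_out = fs_in / M
       = 96000 / 16
       = 6000.0 Hz

6000.0 Hz


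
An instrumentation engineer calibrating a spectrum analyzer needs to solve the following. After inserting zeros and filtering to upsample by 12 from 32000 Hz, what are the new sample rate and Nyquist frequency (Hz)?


Step 1 — output sample rate after interpolation by L:
fs_out = L * fs_in = 12 * 32000 = 384000 Hz

Step 2 — Nyquist frequency of the output stream:
f_Nyq = fs_out / 2 = 384000 / 2 = 192000.0 Hz

fs_out = 384000 Hz; f_Nyquist = 192000.0 Hz


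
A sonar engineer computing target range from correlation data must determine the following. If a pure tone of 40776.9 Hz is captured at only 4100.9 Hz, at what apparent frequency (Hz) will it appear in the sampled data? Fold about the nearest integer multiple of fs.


Compute the nearest integer multiple of fs to the signal:
n = round(40776.9 / 4100.9) = 10
f_alias = |40776.9 - 10 * 4100.9|
        = |40776.9 - 41009.0|
        = 232.1 Hz

232.1


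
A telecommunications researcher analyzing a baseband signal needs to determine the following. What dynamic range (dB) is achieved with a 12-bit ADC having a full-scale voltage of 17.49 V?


Dynamic range from full-scale to LSB:
V_min = V_max / 2^bits = 17.49 / 2^12
DR = 20 * log10(V_max / V_min)
   = 20 * log10(2^12)
   = 20 * 12 * log10(2)
   = 72.25 dB

72.25 dB


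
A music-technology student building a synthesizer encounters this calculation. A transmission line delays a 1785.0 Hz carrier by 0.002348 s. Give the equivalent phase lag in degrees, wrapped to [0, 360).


Phase shift from frequency and time delay:
phi = 360 * f * t_delay
    = 360 * 1785.0 * 0.002348
    = 1508.82 degrees
    mod 360 = 68.82 degrees

68.82 degrees


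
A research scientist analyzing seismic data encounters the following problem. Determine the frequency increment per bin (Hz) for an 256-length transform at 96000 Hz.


DFT frequency resolution:
df = fs / N
   = 96000 / 256
   = 375.0 Hz

375.0 Hz


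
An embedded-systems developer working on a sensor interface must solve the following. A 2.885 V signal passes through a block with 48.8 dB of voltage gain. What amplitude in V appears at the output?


Output voltage from dB gain:
V_out = V_in * 10^(gain_dB / 20)
      = 2.885 * 10^(48.8 / 20)
      = 2.885 * 275.42287
      = 794.595 V

794.595 V


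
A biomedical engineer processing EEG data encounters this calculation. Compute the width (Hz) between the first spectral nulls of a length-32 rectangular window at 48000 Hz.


Main lobe width for a rectangular window:
Width = 2 * fs / N
      = 2 * 48000 / 32
      = 96000 / 32
      = 3000.0 Hz

3000.0 Hz


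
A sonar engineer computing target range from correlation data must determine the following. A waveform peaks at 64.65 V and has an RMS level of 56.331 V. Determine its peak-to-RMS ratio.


Crest factor is the ratio of peak to RMS:
CF = V_peak / V_rms
   = 64.65 / 56.331
   = 1.1477

1.1477


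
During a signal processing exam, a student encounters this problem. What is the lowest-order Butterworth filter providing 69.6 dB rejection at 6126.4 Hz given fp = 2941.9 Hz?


Butterworth filter order formula:
n = log10(10^(A/10) - 1) / (2 * log10(f_stop/f_pass))
10^(69.6/10) - 1 = 9120107.3936
f_stop/f_pass = 6126.4 / 2941.9 = 2.0825
n = 10.9236 -> ceil = 11

11


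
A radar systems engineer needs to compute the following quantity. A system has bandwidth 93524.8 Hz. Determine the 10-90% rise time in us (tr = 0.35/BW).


Rise time from bandwidth relationship:
tr = 0.35 / BW
   = 0.35 / 93524.8
   = 3.742322892e-06 s
   = 3.7423 us

3.7423 us


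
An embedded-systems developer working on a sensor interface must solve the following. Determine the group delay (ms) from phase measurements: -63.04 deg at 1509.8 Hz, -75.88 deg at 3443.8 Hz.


Group delay from phase difference:
tau = -d(phi)/d(omega)
d(phi) = -12.84 deg = -0.2241 rad
d(omega) = 2*pi*(3443.8 - 1509.8) = 12151.6804 rad/s
tau = -(-0.2241) / 12151.6804
    = 0.0184 ms

0.0184 ms


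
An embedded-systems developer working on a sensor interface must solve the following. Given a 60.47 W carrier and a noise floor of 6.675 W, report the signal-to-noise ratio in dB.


SNR in decibels:
SNR = 10 * log10(Ps / Pn)
    = 10 * log10(60.47 / 6.675)
    = 10 * log10(9.0592)
    = 10 * 0.9571
    = 9.57 dB

9.57 dB


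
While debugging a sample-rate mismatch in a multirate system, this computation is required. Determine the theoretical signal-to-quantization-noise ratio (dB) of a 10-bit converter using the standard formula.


Theoretical SNR for a full-scale sinusoid:
SNR = 6.02 * N + 1.76
    = 6.02 * 10 + 1.76
    = 60.2 + 1.76
    = 61.96 dB

61.96 dB


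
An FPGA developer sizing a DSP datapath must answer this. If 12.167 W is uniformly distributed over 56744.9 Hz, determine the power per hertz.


Power spectral density:
PSD = P / BW
    = 12.167 / 56744.9
    = 0.00021442 W/Hz

0.00021442 W/Hz


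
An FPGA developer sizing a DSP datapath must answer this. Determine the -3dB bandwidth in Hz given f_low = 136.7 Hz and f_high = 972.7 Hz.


Bandwidth is the difference of -3dB frequencies:
BW = f_high - f_low
   = 972.7 - 136.7
   = 836.0 Hz

836.0 Hz


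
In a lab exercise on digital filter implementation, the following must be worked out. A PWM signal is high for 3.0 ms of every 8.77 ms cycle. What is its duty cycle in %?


Duty cycle as a percentage:
DC = (t_on / T) * 100
   = (3.0 / 8.77) * 100
   = 0.342075 * 100
   = 34.21 %

34.21 %


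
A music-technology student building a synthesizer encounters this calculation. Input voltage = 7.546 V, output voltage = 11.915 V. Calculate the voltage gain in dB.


Voltage gain in dB:
G = 20 * log10(Vout / Vin)
  = 20 * log10(11.915 / 7.546)
  = 20 * log10(1.578982)
  = 20 * 0.198377
  = 3.97 dB

3.97 dB


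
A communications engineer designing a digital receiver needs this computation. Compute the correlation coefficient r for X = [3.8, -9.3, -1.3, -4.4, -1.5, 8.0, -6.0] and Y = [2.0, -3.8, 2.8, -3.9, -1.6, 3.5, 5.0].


Pearson correlation coefficient (population):
r = cov(X,Y) / (std(X) * std(Y))
Mean X = -1.5286, Mean Y = 0.5714
Cov(X,Y) = 8.996327
Std(X) = 5.449434, Std(Y) = 3.359725
r = 0.4914

0.4914


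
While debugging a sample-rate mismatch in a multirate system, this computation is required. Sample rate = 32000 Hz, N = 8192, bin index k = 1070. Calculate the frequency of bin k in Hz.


Frequency of DFT bin k:
f_k = k * fs / N
    = 1070 * 32000 / 8192
    = 34240000 / 8192
    = 4179.688 Hz

4179.688 Hz


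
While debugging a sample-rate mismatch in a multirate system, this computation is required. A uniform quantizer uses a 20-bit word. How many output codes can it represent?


Number of quantization levels = 2^N
= 2^20
= 1048576

1048576


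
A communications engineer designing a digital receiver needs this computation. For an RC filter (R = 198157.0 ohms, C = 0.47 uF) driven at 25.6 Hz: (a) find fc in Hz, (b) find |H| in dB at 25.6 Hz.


Step 1 — cutoff frequency:
fc = 1 / (2*pi*R*C)
C = 0.47 uF = 4.7e-07 F
fc = 1 / (2*pi*198157.0*4.7e-07)
   = 1.70889 Hz

Step 2 — magnitude at f = 25.6 Hz:
|H(f)| = 1 / sqrt(1 + (f/fc)^2)
f/fc = 25.6 / 1.70889 = 14.980484
|H| = 1 / sqrt(1 + 224.414901) = 0.0666053
|H|_dB = 20*log10(0.0666053) = -23.53 dB

fc = 1.70889 Hz; |H(25.6 Hz)| = -23.53 dB


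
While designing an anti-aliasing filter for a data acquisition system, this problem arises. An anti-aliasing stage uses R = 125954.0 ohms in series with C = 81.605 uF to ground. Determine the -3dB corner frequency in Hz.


Cutoff frequency of a first-order RC filter:
fc = 1 / (2 * pi * R * C)
C = 81.605 uF = 8.1605e-05 F
fc = 1 / (2 * pi * 125954.0 * 8.1605e-05)
   = 1 / 64.58157045154
   = 0.015484 Hz

0.015484 Hz


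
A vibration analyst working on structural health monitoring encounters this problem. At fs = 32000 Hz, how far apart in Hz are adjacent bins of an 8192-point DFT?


DFT frequency resolution:
df = fs / N
   = 32000 / 8192
   = 3.9062 Hz

3.9062 Hz


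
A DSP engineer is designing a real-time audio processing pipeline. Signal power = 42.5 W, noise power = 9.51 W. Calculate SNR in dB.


SNR in decibels:
SNR = 10 * log10(Ps / Pn)
    = 10 * log10(42.5 / 9.51)
    = 10 * log10(4.469)
    = 10 * 0.6502
    = 6.5 dB

6.5 dB


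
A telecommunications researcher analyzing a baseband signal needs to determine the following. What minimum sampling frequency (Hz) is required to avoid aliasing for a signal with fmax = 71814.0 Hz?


The Nyquist rate is twice the maximum frequency component.
fs_min = 2 * fmax
      = 2 * 71814.0
      = 143628.0 Hz

143628.0


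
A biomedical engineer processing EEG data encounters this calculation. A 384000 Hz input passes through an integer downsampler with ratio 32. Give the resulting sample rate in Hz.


Decimation reduces the sample rate:
fs_out = fs_in / M
       = 384000 / 32
       = 12000.0 Hz

12000.0 Hz


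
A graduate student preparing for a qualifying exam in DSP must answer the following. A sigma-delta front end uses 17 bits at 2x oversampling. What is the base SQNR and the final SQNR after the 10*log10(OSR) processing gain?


Step 1 — baseline SQNR at Nyquist:
SQNR_base = 6.02*N + 1.76
          = 6.02*17 + 1.76
          = 104.1 dB

Step 2 — oversampling processing gain:
G = 10*log10(OSR) = 10*log10(2) = 3.01 dB

Step 3 — total:
SQNR_total = 104.1 + 3.01 = 107.11 dB

Base SQNR = 104.1 dB; oversampled SQNR = 107.11 dB


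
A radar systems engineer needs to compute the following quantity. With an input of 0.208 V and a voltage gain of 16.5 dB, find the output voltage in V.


Output voltage from dB gain:
V_out = V_in * 10^(gain_dB / 20)
      = 0.208 * 10^(16.5 / 20)
      = 0.208 * 6.683439
      = 1.3902 V

1.3902 V


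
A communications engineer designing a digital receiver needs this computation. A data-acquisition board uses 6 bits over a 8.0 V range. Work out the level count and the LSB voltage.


Step 1 — number of quantization levels:
L = 2^N = 2^6 = 64

Step 2 — LSB step size:
delta = Vfs / L
      = 8.0 / 64
      = 0.125 V

Levels = 64; step size = 0.125 V


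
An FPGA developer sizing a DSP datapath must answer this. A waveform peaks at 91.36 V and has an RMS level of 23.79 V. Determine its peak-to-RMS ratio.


Crest factor is the ratio of peak to RMS:
CF = V_peak / V_rms
   = 91.36 / 23.79
   = 3.8403

3.8403


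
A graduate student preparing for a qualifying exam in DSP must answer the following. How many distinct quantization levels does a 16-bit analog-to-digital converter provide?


Number of quantization levels = 2^N
= 2^16
= 65536

65536


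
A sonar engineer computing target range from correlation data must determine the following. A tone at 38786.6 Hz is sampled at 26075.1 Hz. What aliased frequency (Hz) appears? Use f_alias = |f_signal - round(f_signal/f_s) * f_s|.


Compute the nearest integer multiple of fs to the signal:
n = round(38786.6 / 26075.1) = 1
f_alias = |38786.6 - 1 * 26075.1|
        = |38786.6 - 26075.1|
        = 12711.5 Hz

12711.5


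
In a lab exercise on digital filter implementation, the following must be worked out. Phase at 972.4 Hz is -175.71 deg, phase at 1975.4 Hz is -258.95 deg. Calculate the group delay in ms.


Group delay from phase difference:
tau = -d(phi)/d(omega)
d(phi) = -83.24 deg = -1.452812 rad
d(omega) = 2*pi*(1975.4 - 972.4) = 6302.0349 rad/s
tau = -(-1.452812) / 6302.0349
    = 0.2305 ms

0.2305 ms


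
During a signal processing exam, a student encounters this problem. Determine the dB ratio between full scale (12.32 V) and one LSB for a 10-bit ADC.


Dynamic range from full-scale to LSB:
V_min = V_max / 2^bits = 12.32 / 2^10
DR = 20 * log10(V_max / V_min)
   = 20 * log10(2^10)
   = 20 * 10 * log10(2)
   = 60.21 dB

60.21 dB


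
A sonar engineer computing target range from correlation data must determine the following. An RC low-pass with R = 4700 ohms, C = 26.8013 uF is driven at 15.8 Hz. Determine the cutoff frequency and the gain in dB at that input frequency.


Step 1 — cutoff frequency:
fc = 1 / (2*pi*R*C)
C = 26.8013 uF = 2.68013e-05 F
fc = 1 / (2*pi*4700*2.68013e-05)
   = 1.26347 Hz

Step 2 — magnitude at f = 15.8 Hz:
|H(f)| = 1 / sqrt(1 + (f/fc)^2)
f/fc = 15.8 / 1.26347 = 12.505243
|H| = 1 / sqrt(1 + 156.381102) = 0.079712
|H|_dB = 20*log10(0.079712) = -21.97 dB

fc = 1.26347 Hz; |H(15.8 Hz)| = -21.97 dB


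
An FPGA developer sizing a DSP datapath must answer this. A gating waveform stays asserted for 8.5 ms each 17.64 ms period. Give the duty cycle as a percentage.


Duty cycle as a percentage:
DC = (t_on / T) * 100
   = (8.5 / 17.64) * 100
   = 0.481859 * 100
   = 48.19 %

48.19 %


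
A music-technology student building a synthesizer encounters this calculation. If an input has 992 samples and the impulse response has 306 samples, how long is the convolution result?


Linear convolution output length:
L = N + M - 1
  = 992 + 306 - 1
  = 1297 samples

1297


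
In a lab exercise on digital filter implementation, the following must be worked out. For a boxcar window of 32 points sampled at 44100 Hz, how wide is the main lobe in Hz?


Main lobe width for a rectangular window:
Width = 2 * fs / N
      = 2 * 44100 / 32
      = 88200 / 32
      = 2756.25 Hz

2756.25 Hz


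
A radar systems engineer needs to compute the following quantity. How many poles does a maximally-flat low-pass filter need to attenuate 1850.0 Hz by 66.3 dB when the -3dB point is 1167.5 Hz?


Butterworth filter order formula:
n = log10(10^(A/10) - 1) / (2 * log10(f_stop/f_pass))
10^(66.3/10) - 1 = 4265794.188
f_stop/f_pass = 1850.0 / 1167.5 = 1.5846
n = 16.5821 -> ceil = 17

17


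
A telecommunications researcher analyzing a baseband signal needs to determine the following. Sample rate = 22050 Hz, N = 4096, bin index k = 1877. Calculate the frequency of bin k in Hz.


Frequency of DFT bin k:
f_k = k * fs / N
    = 1877 * 22050 / 4096
    = 41387850 / 4096
    = 10104.456 Hz

10104.456 Hz


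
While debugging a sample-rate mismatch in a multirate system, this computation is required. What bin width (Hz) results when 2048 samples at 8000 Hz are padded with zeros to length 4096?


Frequency resolution after zero-padding:
N_padded = 2048 * 2 = 4096
df = fs / N_padded
   = 8000 / 4096
   = 1.9531 Hz

1.9531 Hz


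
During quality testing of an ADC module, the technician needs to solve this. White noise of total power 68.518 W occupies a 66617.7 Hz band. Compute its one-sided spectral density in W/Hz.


Power spectral density:
PSD = P / BW
    = 68.518 / 66617.7
    = 0.00102853 W/Hz

0.00102853 W/Hz


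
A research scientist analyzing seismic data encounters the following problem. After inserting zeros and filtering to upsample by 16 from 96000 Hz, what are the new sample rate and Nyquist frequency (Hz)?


Step 1 — output sample rate after interpolation by L:
fs_out = L * fs_in = 16 * 96000 = 1536000 Hz

Step 2 — Nyquist frequency of the output stream:
f_Nyq = fs_out / 2 = 1536000 / 2 = 768000.0 Hz

fs_out = 1536000 Hz; f_Nyquist = 768000.0 Hz


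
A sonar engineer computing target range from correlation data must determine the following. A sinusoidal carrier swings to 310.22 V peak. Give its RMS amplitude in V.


RMS voltage for a sinusoidal waveform:
V_rms = V_peak / sqrt(2)
      = 310.22 / 1.414214
      = 219.359 V

219.359 V


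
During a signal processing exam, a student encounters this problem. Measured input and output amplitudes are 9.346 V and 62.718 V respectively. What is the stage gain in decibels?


Voltage gain in dB:
G = 20 * log10(Vout / Vin)
  = 20 * log10(62.718 / 9.346)
  = 20 * log10(6.710678)
  = 20 * 0.826766
  = 16.54 dB

16.54 dB


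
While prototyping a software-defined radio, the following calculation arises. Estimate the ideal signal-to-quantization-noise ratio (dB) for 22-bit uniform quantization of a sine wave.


Theoretical SNR for a full-scale sinusoid:
SNR = 6.02 * N + 1.76
    = 6.02 * 22 + 1.76
    = 132.44 + 1.76
    = 134.2 dB

134.2 dB


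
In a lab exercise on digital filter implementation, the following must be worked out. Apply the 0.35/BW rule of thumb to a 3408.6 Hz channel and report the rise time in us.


Rise time from bandwidth relationship:
tr = 0.35 / BW
   = 0.35 / 3408.6
   = 0.0001026814528 s
   = 102.6815 us

102.6815 us


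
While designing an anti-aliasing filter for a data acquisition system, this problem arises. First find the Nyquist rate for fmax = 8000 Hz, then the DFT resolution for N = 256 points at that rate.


Step 1 — Nyquist sampling rate:
fs = 2 * fmax = 2 * 8000 = 16000 Hz

Step 2 — DFT bin spacing:
df = fs / N = 16000 / 256 = 62.5 Hz

62.5 Hz


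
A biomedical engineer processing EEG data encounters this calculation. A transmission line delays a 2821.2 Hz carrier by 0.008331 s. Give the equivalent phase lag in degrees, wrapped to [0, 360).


Phase shift from frequency and time delay:
phi = 360 * f * t_delay
    = 360 * 2821.2 * 0.008331
    = 8461.23 degrees
    mod 360 = 181.23 degrees

181.23 degrees


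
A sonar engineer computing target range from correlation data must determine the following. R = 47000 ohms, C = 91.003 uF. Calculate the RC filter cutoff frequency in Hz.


Cutoff frequency of a first-order RC filter:
fc = 1 / (2 * pi * R * C)
C = 91.003 uF = 9.1003e-05 F
fc = 1 / (2 * pi * 47000 * 9.1003e-05)
   = 1 / 26.874069487935
   = 0.037211 Hz

0.037211 Hz


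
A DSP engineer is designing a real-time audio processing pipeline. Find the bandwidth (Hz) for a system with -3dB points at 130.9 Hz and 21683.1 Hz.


Bandwidth is the difference of -3dB frequencies:
BW = f_high - f_low
   = 21683.1 - 130.9
   = 21552.2 Hz

21552.2 Hz


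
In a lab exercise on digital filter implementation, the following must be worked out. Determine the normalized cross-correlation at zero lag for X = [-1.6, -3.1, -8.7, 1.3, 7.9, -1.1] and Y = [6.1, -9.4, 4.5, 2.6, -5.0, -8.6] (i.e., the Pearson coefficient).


Pearson correlation coefficient (population):
r = cov(X,Y) / (std(X) * std(Y))
Mean X = -0.8833, Mean Y = -1.6333
Cov(X,Y) = -9.181111
Std(X) = 4.974742, Std(Y) = 6.265425
r = -0.2946

-0.2946


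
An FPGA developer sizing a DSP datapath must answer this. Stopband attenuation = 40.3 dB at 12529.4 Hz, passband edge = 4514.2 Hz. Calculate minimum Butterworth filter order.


Butterworth filter order formula:
n = log10(10^(A/10) - 1) / (2 * log10(f_stop/f_pass))
10^(40.3/10) - 1 = 10714.1931
f_stop/f_pass = 12529.4 / 4514.2 = 2.7756
n = 4.5449 -> ceil = 5

5


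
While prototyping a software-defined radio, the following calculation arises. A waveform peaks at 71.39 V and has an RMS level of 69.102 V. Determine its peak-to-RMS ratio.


Crest factor is the ratio of peak to RMS:
CF = V_peak / V_rms
   = 71.39 / 69.102
   = 1.0331

1.0331


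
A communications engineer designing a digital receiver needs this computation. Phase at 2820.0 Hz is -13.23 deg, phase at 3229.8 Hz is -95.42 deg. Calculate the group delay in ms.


Group delay from phase difference:
tau = -d(phi)/d(omega)
d(phi) = -82.19 deg = -1.434486 rad
d(omega) = 2*pi*(3229.8 - 2820.0) = 2574.8493 rad/s
tau = -(-1.434486) / 2574.8493
    = 0.5571 ms

0.5571 ms


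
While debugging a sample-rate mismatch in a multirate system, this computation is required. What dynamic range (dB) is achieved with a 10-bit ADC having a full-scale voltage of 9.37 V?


Dynamic range from full-scale to LSB:
V_min = V_max / 2^bits = 9.37 / 2^10
DR = 20 * log10(V_max / V_min)
   = 20 * log10(2^10)
   = 20 * 10 * log10(2)
   = 60.21 dB

60.21 dB


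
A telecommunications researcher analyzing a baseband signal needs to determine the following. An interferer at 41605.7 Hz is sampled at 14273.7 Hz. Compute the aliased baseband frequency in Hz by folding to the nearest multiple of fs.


Compute the nearest integer multiple of fs to the signal:
n = round(41605.7 / 14273.7) = 3
f_alias = |41605.7 - 3 * 14273.7|
        = |41605.7 - 42821.1|
        = 1215.4 Hz

1215.4


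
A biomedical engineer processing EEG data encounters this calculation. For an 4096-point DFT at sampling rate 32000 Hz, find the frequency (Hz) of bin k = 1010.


Frequency of DFT bin k:
f_k = k * fs / N
    = 1010 * 32000 / 4096
    = 32320000 / 4096
    = 7890.625 Hz

7890.625 Hz


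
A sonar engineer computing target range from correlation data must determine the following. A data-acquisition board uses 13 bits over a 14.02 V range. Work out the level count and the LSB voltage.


Step 1 — number of quantization levels:
L = 2^N = 2^13 = 8192

Step 2 — LSB step size:
delta = Vfs / L
      = 14.02 / 8192
      = 0.00171143 V

Levels = 8192; step size = 0.00171143 V


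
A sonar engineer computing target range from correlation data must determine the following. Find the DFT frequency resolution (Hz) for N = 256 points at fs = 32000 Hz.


DFT frequency resolution:
df = fs / N
   = 32000 / 256
   = 125.0 Hz

125.0 Hz


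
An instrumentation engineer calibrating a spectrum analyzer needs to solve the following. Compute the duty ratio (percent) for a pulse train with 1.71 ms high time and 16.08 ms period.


Duty cycle as a percentage:
DC = (t_on / T) * 100
   = (1.71 / 16.08) * 100
   = 0.106343 * 100
   = 10.63 %

10.63 %


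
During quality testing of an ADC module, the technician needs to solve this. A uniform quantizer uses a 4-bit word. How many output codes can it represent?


Number of quantization levels = 2^N
= 2^4
= 16

16


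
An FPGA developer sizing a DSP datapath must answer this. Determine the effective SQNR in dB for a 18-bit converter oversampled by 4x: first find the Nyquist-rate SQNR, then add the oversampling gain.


Step 1 — baseline SQNR at Nyquist:
SQNR_base = 6.02*N + 1.76
          = 6.02*18 + 1.76
          = 110.12 dB

Step 2 — oversampling processing gain:
G = 10*log10(OSR) = 10*log10(4) = 6.02 dB

Step 3 — total:
SQNR_total = 110.12 + 6.02 = 116.14 dB

Base SQNR = 110.12 dB; oversampled SQNR = 116.14 dB


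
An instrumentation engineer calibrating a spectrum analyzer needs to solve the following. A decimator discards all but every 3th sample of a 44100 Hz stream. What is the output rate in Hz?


Decimation reduces the sample rate:
fs_out = fs_in / M
       = 44100 / 3
       = 14700.0 Hz

14700.0 Hz


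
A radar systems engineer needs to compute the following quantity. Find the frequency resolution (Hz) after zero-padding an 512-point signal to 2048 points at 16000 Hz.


Frequency resolution after zero-padding:
N_padded = 512 * 4 = 2048
df = fs / N_padded
   = 16000 / 2048
   = 7.8125 Hz

7.8125 Hz


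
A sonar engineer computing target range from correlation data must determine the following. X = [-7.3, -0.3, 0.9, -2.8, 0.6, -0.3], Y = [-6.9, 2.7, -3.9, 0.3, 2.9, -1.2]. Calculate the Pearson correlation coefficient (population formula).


Pearson correlation coefficient (population):
r = cov(X,Y) / (std(X) * std(Y))
Mean X = -1.5333, Mean Y = -1.0167
Cov(X,Y) = 6.326111
Std(X) = 2.839405, Std(Y) = 3.508284
r = 0.6351

0.6351


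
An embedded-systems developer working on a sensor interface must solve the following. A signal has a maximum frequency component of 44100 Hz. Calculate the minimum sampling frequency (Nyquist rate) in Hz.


The Nyquist rate is twice the maximum frequency component.
fs_min = 2 * fmax
      = 2 * 44100
      = 88200 Hz

88200


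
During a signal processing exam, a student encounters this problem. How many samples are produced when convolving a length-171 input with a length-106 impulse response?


Linear convolution output length:
L = N + M - 1
  = 171 + 106 - 1
  = 276 samples

276


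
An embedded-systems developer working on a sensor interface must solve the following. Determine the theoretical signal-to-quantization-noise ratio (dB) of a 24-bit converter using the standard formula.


Theoretical SNR for a full-scale sinusoid:
SNR = 6.02 * N + 1.76
    = 6.02 * 24 + 1.76
    = 144.48 + 1.76
    = 146.24 dB

146.24 dB


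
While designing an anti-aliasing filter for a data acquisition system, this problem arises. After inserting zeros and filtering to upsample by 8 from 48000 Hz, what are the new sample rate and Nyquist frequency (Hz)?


Step 1 — output sample rate after interpolation by L:
fs_out = L * fs_in = 8 * 48000 = 384000 Hz

Step 2 — Nyquist frequency of the output stream:
f_Nyq = fs_out / 2 = 384000 / 2 = 192000.0 Hz

fs_out = 384000 Hz; f_Nyquist = 192000.0 Hz


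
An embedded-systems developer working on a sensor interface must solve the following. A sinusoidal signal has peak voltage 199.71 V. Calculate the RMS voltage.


RMS voltage for a sinusoidal waveform:
V_rms = V_peak / sqrt(2)
      = 199.71 / 1.414214
      = 141.216 V

141.216 V


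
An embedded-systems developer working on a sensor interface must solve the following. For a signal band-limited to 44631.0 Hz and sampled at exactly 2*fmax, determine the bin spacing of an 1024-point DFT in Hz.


Step 1 — Nyquist sampling rate:
fs = 2 * fmax = 2 * 44631.0 = 89262.0 Hz

Step 2 — DFT bin spacing:
df = fs / N = 89262.0 / 1024 = 87.1699 Hz

87.1699 Hz


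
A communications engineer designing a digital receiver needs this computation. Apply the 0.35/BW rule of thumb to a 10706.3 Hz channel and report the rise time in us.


Rise time from bandwidth relationship:
tr = 0.35 / BW
   = 0.35 / 10706.3
   = 3.269103238e-05 s
   = 32.691 us

32.691 us


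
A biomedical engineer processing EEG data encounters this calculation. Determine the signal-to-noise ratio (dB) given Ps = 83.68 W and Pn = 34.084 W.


SNR in decibels:
SNR = 10 * log10(Ps / Pn)
    = 10 * log10(83.68 / 34.084)
    = 10 * log10(2.4551)
    = 10 * 0.3901
    = 3.9 dB

3.9 dB


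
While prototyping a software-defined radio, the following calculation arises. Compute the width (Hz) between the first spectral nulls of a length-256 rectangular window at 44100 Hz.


Main lobe width for a rectangular window:
Width = 2 * fs / N
      = 2 * 44100 / 256
      = 88200 / 256
      = 344.531 Hz

344.531 Hz


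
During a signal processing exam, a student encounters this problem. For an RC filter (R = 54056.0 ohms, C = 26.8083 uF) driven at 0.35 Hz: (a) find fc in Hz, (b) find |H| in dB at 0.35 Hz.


Step 1 — cutoff frequency:
fc = 1 / (2*pi*R*C)
C = 26.8083 uF = 2.68083e-05 F
fc = 1 / (2*pi*54056.0*2.68083e-05)
   = 0.109826 Hz

Step 2 — magnitude at f = 0.35 Hz:
|H(f)| = 1 / sqrt(1 + (f/fc)^2)
f/fc = 0.35 / 0.109826 = 3.186859
|H| = 1 / sqrt(1 + 10.15607) = 0.2993949
|H|_dB = 20*log10(0.2993949) = -10.48 dB

fc = 0.109826 Hz; |H(0.35 Hz)| = -10.48 dB


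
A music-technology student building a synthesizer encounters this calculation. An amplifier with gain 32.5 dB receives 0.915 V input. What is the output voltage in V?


Output voltage from dB gain:
V_out = V_in * 10^(gain_dB / 20)
      = 0.915 * 10^(32.5 / 20)
      = 0.915 * 42.16965
      = 38.5852 V

38.5852 V


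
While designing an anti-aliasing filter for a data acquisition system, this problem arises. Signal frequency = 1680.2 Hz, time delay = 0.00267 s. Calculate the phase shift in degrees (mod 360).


Phase shift from frequency and time delay:
phi = 360 * f * t_delay
    = 360 * 1680.2 * 0.00267
    = 1615.01 degrees
    mod 360 = 175.01 degrees

175.01 degrees


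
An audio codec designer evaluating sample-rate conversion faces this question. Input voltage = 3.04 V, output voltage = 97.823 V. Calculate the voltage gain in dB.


Voltage gain in dB:
G = 20 * log10(Vout / Vin)
  = 20 * log10(97.823 / 3.04)
  = 20 * log10(32.178618)
  = 20 * 1.507567
  = 30.15 dB

30.15 dB


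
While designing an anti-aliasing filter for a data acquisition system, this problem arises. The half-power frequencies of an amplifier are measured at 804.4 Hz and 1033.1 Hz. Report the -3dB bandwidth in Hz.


Bandwidth is the difference of -3dB frequencies:
BW = f_high - f_low
   = 1033.1 - 804.4
   = 228.7 Hz

228.7 Hz


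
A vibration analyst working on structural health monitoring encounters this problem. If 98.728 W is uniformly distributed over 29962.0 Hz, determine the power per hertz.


Power spectral density:
PSD = P / BW
    = 98.728 / 29962.0
    = 0.00329511 W/Hz

0.00329511 W/Hz


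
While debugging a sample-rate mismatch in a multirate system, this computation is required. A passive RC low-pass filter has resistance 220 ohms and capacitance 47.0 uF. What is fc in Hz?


Cutoff frequency of a first-order RC filter:
fc = 1 / (2 * pi * R * C)
C = 47.0 uF = 4.7e-05 F
fc = 1 / (2 * pi * 220 * 4.7e-05)
   = 1 / 0.064968136076237
   = 15.392161 Hz

15.392161 Hz


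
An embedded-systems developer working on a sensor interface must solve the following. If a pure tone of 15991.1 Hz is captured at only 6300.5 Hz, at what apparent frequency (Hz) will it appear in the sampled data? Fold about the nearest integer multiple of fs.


Compute the nearest integer multiple of fs to the signal:
n = round(15991.1 / 6300.5) = 3
f_alias = |15991.1 - 3 * 6300.5|
        = |15991.1 - 18901.5|
        = 2910.4 Hz

2910.4


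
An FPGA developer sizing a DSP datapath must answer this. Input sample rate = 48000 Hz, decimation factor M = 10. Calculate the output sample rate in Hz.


Decimation reduces the sample rate:
fs_out = fs_in / M
       = 48000 / 10
       = 4800.0 Hz

4800.0 Hz


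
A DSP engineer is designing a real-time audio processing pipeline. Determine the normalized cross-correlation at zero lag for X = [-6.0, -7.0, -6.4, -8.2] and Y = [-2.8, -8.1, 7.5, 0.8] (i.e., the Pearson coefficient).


Pearson correlation coefficient (population):
r = cov(X,Y) / (std(X) * std(Y))
Mean X = -6.9, Mean Y = -0.65
Cov(X,Y) = 0.25
Std(X) = 0.830662, Std(Y) = 5.671199
r = 0.0531

0.0531


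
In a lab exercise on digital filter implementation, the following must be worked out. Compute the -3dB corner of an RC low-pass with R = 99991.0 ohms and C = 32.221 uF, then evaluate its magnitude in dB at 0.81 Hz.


Step 1 — cutoff frequency:
fc = 1 / (2*pi*R*C)
C = 32.221 uF = 3.2221e-05 F
fc = 1 / (2*pi*99991.0*3.2221e-05)
   = 0.0493992 Hz

Step 2 — magnitude at f = 0.81 Hz:
|H(f)| = 1 / sqrt(1 + (f/fc)^2)
f/fc = 0.81 / 0.0493992 = 16.397027
|H| = 1 / sqrt(1 + 268.862494) = 0.0608736
|H|_dB = 20*log10(0.0608736) = -24.31 dB

fc = 0.0493992 Hz; |H(0.81 Hz)| = -24.31 dB


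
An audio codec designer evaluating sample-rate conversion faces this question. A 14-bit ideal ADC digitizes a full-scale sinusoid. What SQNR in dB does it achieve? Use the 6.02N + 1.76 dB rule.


Theoretical SNR for a full-scale sinusoid:
SNR = 6.02 * N + 1.76
    = 6.02 * 14 + 1.76
    = 84.28 + 1.76
    = 86.04 dB

86.04 dB


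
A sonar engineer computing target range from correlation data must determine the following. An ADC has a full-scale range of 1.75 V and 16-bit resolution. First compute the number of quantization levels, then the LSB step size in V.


Step 1 — number of quantization levels:
L = 2^N = 2^16 = 65536

Step 2 — LSB step size:
delta = Vfs / L
      = 1.75 / 65536
      = 2.67e-05 V

Levels = 65536; step size = 2.67e-05 V


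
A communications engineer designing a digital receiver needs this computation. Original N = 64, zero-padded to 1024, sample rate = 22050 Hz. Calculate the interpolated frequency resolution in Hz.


Frequency resolution after zero-padding:
N_padded = 64 * 16 = 1024
df = fs / N_padded
   = 22050 / 1024
   = 21.5332 Hz

21.5332 Hz


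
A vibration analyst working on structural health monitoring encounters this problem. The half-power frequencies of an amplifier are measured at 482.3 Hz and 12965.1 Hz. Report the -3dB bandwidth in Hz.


Bandwidth is the difference of -3dB frequencies:
BW = f_high - f_low
   = 12965.1 - 482.3
   = 12482.8 Hz

12482.8 Hz


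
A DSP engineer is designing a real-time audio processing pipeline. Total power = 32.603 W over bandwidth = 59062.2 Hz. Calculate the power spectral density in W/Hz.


Power spectral density:
PSD = P / BW
    = 32.603 / 59062.2
    = 0.00055201 W/Hz

0.00055201 W/Hz


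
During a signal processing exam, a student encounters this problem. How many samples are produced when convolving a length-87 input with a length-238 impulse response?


Linear convolution output length:
L = N + M - 1
  = 87 + 238 - 1
  = 324 samples

324


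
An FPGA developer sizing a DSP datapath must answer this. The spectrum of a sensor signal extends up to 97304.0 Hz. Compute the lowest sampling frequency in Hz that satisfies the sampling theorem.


The Nyquist rate is twice the maximum frequency component.
fs_min = 2 * fmax
      = 2 * 97304.0
      = 194608.0 Hz

194608.0
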